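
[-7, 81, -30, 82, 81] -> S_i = Random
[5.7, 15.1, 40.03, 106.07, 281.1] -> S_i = 5.70*2.65^i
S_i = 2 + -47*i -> [2, -45, -92, -139, -186]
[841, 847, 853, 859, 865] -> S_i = 841 + 6*i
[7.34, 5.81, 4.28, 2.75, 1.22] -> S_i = 7.34 + -1.53*i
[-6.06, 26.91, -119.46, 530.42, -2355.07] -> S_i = -6.06*(-4.44)^i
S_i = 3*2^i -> [3, 6, 12, 24, 48]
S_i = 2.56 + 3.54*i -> [2.56, 6.1, 9.64, 13.18, 16.72]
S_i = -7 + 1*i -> [-7, -6, -5, -4, -3]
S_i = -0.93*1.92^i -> [-0.93, -1.79, -3.43, -6.58, -12.64]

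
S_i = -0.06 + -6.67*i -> [-0.06, -6.73, -13.4, -20.07, -26.74]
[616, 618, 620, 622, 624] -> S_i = 616 + 2*i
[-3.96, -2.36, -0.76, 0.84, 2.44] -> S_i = -3.96 + 1.60*i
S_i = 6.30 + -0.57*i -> [6.3, 5.73, 5.16, 4.59, 4.02]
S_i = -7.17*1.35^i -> [-7.17, -9.68, -13.07, -17.64, -23.82]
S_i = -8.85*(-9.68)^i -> [-8.85, 85.67, -829.27, 8027.3, -77704.24]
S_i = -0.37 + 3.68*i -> [-0.37, 3.31, 6.99, 10.67, 14.35]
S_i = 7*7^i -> [7, 49, 343, 2401, 16807]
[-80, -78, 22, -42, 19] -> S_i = Random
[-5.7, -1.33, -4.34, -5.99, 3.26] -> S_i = Random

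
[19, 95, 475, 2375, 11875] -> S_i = 19*5^i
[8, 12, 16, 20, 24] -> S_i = 8 + 4*i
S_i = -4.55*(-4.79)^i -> [-4.55, 21.79, -104.4, 500.06, -2395.26]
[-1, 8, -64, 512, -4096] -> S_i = -1*-8^i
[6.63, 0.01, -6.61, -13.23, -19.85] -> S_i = 6.63 + -6.62*i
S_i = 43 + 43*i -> [43, 86, 129, 172, 215]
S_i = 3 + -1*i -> [3, 2, 1, 0, -1]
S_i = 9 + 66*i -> [9, 75, 141, 207, 273]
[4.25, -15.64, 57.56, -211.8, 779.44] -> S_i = 4.25*(-3.68)^i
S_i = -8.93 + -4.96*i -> [-8.93, -13.89, -18.85, -23.81, -28.77]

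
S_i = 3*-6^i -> [3, -18, 108, -648, 3888]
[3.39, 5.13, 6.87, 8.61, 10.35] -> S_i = 3.39 + 1.74*i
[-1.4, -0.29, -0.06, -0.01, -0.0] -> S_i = -1.40*0.21^i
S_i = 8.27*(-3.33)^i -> [8.27, -27.54, 91.71, -305.38, 1016.91]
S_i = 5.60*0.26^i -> [5.6, 1.46, 0.38, 0.1, 0.03]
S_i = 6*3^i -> [6, 18, 54, 162, 486]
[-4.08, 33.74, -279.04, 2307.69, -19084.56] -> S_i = -4.08*(-8.27)^i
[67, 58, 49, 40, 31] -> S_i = 67 + -9*i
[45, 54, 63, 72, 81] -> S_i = 45 + 9*i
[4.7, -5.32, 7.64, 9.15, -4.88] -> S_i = Random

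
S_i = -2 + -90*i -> [-2, -92, -182, -272, -362]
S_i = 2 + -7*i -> [2, -5, -12, -19, -26]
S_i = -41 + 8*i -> [-41, -33, -25, -17, -9]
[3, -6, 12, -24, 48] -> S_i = 3*-2^i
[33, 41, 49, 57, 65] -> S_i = 33 + 8*i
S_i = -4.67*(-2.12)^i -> [-4.67, 9.9, -20.99, 44.5, -94.33]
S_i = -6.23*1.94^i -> [-6.23, -12.09, -23.45, -45.49, -88.25]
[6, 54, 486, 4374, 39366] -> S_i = 6*9^i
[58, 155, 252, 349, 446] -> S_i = 58 + 97*i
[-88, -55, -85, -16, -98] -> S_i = Random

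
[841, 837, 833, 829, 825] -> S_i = 841 + -4*i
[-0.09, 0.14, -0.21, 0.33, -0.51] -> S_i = -0.09*(-1.54)^i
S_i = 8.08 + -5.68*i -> [8.08, 2.4, -3.28, -8.96, -14.64]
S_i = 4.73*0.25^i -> [4.73, 1.18, 0.3, 0.07, 0.02]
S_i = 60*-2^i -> [60, -120, 240, -480, 960]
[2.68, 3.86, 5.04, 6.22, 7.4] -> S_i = 2.68 + 1.18*i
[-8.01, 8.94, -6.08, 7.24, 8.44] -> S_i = Random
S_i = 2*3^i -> [2, 6, 18, 54, 162]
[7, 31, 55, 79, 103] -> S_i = 7 + 24*i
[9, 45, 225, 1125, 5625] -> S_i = 9*5^i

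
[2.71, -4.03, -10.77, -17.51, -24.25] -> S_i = 2.71 + -6.74*i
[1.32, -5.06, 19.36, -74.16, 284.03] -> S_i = 1.32*(-3.83)^i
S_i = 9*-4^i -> [9, -36, 144, -576, 2304]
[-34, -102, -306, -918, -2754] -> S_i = -34*3^i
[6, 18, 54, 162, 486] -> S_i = 6*3^i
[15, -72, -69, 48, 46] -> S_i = Random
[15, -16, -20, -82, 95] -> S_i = Random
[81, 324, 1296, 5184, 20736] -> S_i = 81*4^i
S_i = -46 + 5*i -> [-46, -41, -36, -31, -26]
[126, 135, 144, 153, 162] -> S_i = 126 + 9*i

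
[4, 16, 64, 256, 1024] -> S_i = 4*4^i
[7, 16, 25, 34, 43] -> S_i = 7 + 9*i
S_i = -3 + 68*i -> [-3, 65, 133, 201, 269]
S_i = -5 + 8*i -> [-5, 3, 11, 19, 27]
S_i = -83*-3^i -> [-83, 249, -747, 2241, -6723]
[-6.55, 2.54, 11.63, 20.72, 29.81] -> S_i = -6.55 + 9.09*i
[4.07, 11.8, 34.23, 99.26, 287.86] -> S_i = 4.07*2.90^i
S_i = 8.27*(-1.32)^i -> [8.27, -10.92, 14.41, -19.02, 25.11]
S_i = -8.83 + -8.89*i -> [-8.83, -17.72, -26.61, -35.5, -44.39]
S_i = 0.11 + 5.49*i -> [0.11, 5.6, 11.09, 16.58, 22.07]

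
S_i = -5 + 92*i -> [-5, 87, 179, 271, 363]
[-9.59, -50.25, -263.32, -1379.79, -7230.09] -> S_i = -9.59*5.24^i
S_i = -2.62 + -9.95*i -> [-2.62, -12.57, -22.52, -32.47, -42.42]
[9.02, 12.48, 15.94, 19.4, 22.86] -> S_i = 9.02 + 3.46*i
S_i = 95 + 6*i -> [95, 101, 107, 113, 119]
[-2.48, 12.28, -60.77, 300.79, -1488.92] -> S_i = -2.48*(-4.95)^i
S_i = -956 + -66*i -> [-956, -1022, -1088, -1154, -1220]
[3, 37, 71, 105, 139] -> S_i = 3 + 34*i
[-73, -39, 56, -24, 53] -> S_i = Random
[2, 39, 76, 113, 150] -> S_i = 2 + 37*i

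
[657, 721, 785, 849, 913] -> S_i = 657 + 64*i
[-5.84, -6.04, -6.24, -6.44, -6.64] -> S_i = -5.84 + -0.20*i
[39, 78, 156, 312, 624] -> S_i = 39*2^i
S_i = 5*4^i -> [5, 20, 80, 320, 1280]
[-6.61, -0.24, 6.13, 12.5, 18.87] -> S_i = -6.61 + 6.37*i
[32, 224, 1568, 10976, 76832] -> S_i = 32*7^i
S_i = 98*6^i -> [98, 588, 3528, 21168, 127008]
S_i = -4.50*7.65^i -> [-4.5, -34.43, -263.35, -2014.64, -15411.97]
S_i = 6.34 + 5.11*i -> [6.34, 11.45, 16.56, 21.67, 26.78]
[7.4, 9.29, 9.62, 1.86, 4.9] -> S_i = Random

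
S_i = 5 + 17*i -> [5, 22, 39, 56, 73]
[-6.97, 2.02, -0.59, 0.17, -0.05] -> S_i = -6.97*(-0.29)^i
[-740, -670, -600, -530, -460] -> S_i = -740 + 70*i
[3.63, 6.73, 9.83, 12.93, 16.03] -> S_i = 3.63 + 3.10*i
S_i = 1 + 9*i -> [1, 10, 19, 28, 37]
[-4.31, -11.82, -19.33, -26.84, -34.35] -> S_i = -4.31 + -7.51*i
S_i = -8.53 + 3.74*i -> [-8.53, -4.79, -1.05, 2.69, 6.43]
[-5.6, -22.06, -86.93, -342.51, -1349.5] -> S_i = -5.60*3.94^i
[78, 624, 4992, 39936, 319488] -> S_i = 78*8^i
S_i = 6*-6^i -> [6, -36, 216, -1296, 7776]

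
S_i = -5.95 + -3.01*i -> [-5.95, -8.96, -11.97, -14.98, -17.99]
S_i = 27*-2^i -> [27, -54, 108, -216, 432]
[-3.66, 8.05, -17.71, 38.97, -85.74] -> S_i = -3.66*(-2.20)^i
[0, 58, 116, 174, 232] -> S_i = 0 + 58*i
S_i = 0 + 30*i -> [0, 30, 60, 90, 120]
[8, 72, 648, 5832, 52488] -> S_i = 8*9^i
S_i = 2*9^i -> [2, 18, 162, 1458, 13122]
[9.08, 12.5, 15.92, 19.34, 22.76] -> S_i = 9.08 + 3.42*i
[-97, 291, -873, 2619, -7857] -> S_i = -97*-3^i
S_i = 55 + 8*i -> [55, 63, 71, 79, 87]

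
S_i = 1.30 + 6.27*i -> [1.3, 7.57, 13.84, 20.11, 26.38]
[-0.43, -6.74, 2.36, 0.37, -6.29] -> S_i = Random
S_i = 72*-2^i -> [72, -144, 288, -576, 1152]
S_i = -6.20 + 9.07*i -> [-6.2, 2.87, 11.94, 21.01, 30.08]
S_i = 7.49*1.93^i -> [7.49, 14.46, 27.9, 53.85, 103.92]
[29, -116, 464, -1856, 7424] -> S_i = 29*-4^i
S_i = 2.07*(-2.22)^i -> [2.07, -4.6, 10.2, -22.65, 50.28]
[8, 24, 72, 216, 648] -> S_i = 8*3^i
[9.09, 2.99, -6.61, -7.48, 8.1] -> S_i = Random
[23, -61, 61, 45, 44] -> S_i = Random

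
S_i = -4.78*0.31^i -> [-4.78, -1.48, -0.46, -0.14, -0.04]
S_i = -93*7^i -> [-93, -651, -4557, -31899, -223293]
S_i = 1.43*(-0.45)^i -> [1.43, -0.64, 0.29, -0.13, 0.06]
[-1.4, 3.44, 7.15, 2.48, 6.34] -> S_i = Random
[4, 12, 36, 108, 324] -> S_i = 4*3^i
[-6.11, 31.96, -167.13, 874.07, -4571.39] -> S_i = -6.11*(-5.23)^i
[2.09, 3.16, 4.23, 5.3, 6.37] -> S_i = 2.09 + 1.07*i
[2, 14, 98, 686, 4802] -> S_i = 2*7^i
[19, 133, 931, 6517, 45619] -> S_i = 19*7^i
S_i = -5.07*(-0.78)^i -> [-5.07, 3.95, -3.08, 2.41, -1.88]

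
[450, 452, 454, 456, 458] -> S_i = 450 + 2*i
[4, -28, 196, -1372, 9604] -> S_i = 4*-7^i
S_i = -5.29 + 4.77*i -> [-5.29, -0.52, 4.25, 9.02, 13.79]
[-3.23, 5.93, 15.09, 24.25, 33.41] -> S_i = -3.23 + 9.16*i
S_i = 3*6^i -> [3, 18, 108, 648, 3888]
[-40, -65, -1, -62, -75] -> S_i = Random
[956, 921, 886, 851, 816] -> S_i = 956 + -35*i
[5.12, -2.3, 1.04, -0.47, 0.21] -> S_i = 5.12*(-0.45)^i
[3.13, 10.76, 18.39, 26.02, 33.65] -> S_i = 3.13 + 7.63*i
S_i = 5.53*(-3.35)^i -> [5.53, -18.53, 62.06, -207.9, 696.47]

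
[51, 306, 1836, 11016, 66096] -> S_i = 51*6^i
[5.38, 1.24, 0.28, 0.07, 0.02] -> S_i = 5.38*0.23^i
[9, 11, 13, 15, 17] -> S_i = 9 + 2*i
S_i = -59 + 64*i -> [-59, 5, 69, 133, 197]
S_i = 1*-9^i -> [1, -9, 81, -729, 6561]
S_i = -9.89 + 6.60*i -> [-9.89, -3.29, 3.31, 9.91, 16.51]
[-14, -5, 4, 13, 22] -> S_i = -14 + 9*i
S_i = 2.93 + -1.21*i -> [2.93, 1.72, 0.51, -0.7, -1.91]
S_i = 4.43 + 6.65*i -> [4.43, 11.08, 17.73, 24.38, 31.03]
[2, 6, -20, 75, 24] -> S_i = Random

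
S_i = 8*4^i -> [8, 32, 128, 512, 2048]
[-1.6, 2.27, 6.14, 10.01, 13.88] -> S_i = -1.60 + 3.87*i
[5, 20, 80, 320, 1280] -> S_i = 5*4^i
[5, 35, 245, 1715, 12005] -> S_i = 5*7^i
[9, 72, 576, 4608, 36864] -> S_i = 9*8^i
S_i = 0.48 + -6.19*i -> [0.48, -5.71, -11.9, -18.09, -24.28]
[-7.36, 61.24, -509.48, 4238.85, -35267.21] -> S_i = -7.36*(-8.32)^i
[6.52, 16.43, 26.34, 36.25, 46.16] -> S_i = 6.52 + 9.91*i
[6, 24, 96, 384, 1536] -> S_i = 6*4^i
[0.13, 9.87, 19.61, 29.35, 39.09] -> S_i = 0.13 + 9.74*i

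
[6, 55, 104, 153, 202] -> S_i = 6 + 49*i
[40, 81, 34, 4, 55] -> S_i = Random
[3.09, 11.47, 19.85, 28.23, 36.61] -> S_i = 3.09 + 8.38*i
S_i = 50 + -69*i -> [50, -19, -88, -157, -226]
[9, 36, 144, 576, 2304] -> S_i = 9*4^i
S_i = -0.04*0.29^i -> [-0.04, -0.01, -0.0, -0.0, -0.0]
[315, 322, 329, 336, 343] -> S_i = 315 + 7*i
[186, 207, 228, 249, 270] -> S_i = 186 + 21*i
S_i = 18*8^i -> [18, 144, 1152, 9216, 73728]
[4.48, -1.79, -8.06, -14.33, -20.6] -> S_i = 4.48 + -6.27*i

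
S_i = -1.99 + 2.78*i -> [-1.99, 0.79, 3.57, 6.35, 9.13]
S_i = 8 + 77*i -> [8, 85, 162, 239, 316]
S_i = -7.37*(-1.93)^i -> [-7.37, 14.22, -27.45, 52.98, -102.26]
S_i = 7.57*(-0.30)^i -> [7.57, -2.27, 0.68, -0.2, 0.06]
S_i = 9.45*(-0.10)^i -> [9.45, -0.94, 0.09, -0.01, 0.0]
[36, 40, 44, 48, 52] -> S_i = 36 + 4*i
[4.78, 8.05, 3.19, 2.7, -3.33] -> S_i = Random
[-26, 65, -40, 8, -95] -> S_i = Random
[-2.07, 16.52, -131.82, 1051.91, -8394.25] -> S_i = -2.07*(-7.98)^i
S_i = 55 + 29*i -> [55, 84, 113, 142, 171]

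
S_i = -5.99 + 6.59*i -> [-5.99, 0.6, 7.19, 13.78, 20.37]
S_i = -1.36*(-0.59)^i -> [-1.36, 0.8, -0.47, 0.28, -0.16]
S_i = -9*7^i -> [-9, -63, -441, -3087, -21609]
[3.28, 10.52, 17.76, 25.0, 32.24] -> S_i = 3.28 + 7.24*i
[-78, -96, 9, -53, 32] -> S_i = Random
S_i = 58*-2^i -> [58, -116, 232, -464, 928]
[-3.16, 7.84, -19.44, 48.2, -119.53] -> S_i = -3.16*(-2.48)^i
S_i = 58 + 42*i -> [58, 100, 142, 184, 226]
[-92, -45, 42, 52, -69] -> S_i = Random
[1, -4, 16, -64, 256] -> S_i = 1*-4^i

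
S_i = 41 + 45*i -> [41, 86, 131, 176, 221]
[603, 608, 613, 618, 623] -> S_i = 603 + 5*i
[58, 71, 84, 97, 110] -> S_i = 58 + 13*i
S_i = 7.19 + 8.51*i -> [7.19, 15.7, 24.21, 32.72, 41.23]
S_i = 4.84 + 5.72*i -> [4.84, 10.56, 16.28, 22.0, 27.72]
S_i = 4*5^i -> [4, 20, 100, 500, 2500]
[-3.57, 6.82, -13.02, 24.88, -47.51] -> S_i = -3.57*(-1.91)^i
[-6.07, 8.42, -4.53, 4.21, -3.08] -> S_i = Random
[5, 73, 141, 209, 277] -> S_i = 5 + 68*i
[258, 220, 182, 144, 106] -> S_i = 258 + -38*i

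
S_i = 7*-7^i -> [7, -49, 343, -2401, 16807]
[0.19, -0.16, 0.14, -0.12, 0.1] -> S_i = 0.19*(-0.86)^i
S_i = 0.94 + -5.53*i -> [0.94, -4.59, -10.12, -15.65, -21.18]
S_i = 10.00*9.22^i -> [10.0, 92.2, 850.08, 7837.77, 72264.28]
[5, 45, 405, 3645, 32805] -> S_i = 5*9^i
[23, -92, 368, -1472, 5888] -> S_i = 23*-4^i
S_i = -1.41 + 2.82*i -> [-1.41, 1.41, 4.23, 7.05, 9.87]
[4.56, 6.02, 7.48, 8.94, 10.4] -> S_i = 4.56 + 1.46*i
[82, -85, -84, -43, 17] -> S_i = Random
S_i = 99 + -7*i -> [99, 92, 85, 78, 71]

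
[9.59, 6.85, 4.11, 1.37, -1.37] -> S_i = 9.59 + -2.74*i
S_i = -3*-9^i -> [-3, 27, -243, 2187, -19683]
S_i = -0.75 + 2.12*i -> [-0.75, 1.37, 3.49, 5.61, 7.73]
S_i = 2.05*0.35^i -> [2.05, 0.72, 0.25, 0.09, 0.03]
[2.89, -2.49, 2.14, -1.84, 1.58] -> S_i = 2.89*(-0.86)^i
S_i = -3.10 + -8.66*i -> [-3.1, -11.76, -20.42, -29.08, -37.74]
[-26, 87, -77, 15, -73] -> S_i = Random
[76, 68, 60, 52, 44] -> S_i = 76 + -8*i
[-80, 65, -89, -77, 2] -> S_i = Random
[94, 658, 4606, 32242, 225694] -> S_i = 94*7^i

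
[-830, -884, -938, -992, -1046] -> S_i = -830 + -54*i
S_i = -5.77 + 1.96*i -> [-5.77, -3.81, -1.85, 0.11, 2.07]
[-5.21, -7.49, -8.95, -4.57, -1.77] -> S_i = Random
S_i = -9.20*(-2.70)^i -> [-9.2, 24.84, -67.07, 181.08, -488.93]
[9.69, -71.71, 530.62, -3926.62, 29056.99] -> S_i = 9.69*(-7.40)^i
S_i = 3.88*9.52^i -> [3.88, 36.94, 351.65, 3347.67, 31869.81]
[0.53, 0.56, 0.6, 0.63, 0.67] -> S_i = 0.53*1.06^i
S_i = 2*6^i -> [2, 12, 72, 432, 2592]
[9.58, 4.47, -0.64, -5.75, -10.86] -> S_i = 9.58 + -5.11*i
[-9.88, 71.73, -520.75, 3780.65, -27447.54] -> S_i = -9.88*(-7.26)^i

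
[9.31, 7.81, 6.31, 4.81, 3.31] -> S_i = 9.31 + -1.50*i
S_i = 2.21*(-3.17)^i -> [2.21, -7.01, 22.21, -70.4, 223.17]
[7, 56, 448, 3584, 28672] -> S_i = 7*8^i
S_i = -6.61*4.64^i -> [-6.61, -30.67, -142.31, -660.32, -3063.89]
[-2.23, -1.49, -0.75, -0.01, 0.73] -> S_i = -2.23 + 0.74*i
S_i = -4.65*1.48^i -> [-4.65, -6.88, -10.19, -15.07, -22.31]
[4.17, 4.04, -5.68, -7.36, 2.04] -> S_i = Random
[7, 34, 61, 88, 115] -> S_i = 7 + 27*i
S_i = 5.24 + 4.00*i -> [5.24, 9.24, 13.24, 17.24, 21.24]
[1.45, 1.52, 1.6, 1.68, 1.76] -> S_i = 1.45*1.05^i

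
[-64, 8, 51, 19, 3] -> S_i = Random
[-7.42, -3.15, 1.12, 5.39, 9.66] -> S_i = -7.42 + 4.27*i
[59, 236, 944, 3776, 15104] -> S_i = 59*4^i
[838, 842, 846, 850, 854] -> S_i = 838 + 4*i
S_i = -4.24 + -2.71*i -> [-4.24, -6.95, -9.66, -12.37, -15.08]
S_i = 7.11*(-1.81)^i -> [7.11, -12.87, 23.29, -42.16, 76.31]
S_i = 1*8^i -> [1, 8, 64, 512, 4096]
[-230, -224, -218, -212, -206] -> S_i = -230 + 6*i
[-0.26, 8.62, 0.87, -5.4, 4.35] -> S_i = Random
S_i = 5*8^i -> [5, 40, 320, 2560, 20480]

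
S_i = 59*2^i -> [59, 118, 236, 472, 944]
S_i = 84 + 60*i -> [84, 144, 204, 264, 324]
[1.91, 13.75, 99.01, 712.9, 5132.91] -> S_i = 1.91*7.20^i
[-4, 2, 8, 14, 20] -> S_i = -4 + 6*i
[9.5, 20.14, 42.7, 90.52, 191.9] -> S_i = 9.50*2.12^i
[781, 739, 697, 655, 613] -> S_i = 781 + -42*i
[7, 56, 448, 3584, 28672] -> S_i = 7*8^i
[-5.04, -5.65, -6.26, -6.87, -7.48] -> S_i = -5.04 + -0.61*i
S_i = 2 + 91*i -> [2, 93, 184, 275, 366]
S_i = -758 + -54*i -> [-758, -812, -866, -920, -974]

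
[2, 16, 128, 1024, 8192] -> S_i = 2*8^i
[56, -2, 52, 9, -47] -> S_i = Random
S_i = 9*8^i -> [9, 72, 576, 4608, 36864]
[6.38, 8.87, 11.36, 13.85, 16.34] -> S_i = 6.38 + 2.49*i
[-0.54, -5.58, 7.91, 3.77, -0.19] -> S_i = Random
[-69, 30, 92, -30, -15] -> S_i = Random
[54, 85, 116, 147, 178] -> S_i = 54 + 31*i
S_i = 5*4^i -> [5, 20, 80, 320, 1280]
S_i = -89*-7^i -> [-89, 623, -4361, 30527, -213689]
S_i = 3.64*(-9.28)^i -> [3.64, -33.78, 313.47, -2909.01, 26995.62]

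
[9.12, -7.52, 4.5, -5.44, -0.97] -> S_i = Random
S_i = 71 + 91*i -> [71, 162, 253, 344, 435]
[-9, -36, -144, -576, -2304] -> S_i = -9*4^i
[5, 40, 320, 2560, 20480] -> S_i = 5*8^i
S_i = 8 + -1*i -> [8, 7, 6, 5, 4]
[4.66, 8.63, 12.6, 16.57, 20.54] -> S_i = 4.66 + 3.97*i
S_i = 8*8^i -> [8, 64, 512, 4096, 32768]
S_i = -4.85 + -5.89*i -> [-4.85, -10.74, -16.63, -22.52, -28.41]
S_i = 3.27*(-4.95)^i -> [3.27, -16.19, 80.12, -396.61, 1963.22]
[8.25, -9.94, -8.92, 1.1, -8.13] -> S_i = Random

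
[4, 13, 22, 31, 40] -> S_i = 4 + 9*i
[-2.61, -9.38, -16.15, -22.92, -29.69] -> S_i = -2.61 + -6.77*i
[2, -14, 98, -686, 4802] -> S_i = 2*-7^i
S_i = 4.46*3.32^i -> [4.46, 14.81, 49.16, 163.21, 541.86]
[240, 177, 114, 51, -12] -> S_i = 240 + -63*i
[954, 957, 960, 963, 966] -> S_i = 954 + 3*i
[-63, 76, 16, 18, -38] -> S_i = Random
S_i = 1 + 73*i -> [1, 74, 147, 220, 293]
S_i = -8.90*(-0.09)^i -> [-8.9, 0.8, -0.07, 0.01, -0.0]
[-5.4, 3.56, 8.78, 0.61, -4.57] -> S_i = Random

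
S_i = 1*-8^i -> [1, -8, 64, -512, 4096]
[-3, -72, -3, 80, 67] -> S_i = Random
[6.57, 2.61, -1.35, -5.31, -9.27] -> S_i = 6.57 + -3.96*i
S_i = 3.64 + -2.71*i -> [3.64, 0.93, -1.78, -4.49, -7.2]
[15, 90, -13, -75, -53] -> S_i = Random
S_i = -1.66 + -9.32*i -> [-1.66, -10.98, -20.3, -29.62, -38.94]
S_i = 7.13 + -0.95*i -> [7.13, 6.18, 5.23, 4.28, 3.33]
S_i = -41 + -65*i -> [-41, -106, -171, -236, -301]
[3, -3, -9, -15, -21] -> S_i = 3 + -6*i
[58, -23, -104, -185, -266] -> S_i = 58 + -81*i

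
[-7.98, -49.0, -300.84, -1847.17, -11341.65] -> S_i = -7.98*6.14^i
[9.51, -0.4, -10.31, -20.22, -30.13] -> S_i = 9.51 + -9.91*i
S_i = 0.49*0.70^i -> [0.49, 0.34, 0.24, 0.17, 0.12]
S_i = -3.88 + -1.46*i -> [-3.88, -5.34, -6.8, -8.26, -9.72]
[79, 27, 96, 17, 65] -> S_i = Random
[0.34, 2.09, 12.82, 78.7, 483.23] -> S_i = 0.34*6.14^i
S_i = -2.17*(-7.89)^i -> [-2.17, 17.12, -135.09, 1065.84, -8409.45]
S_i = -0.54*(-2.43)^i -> [-0.54, 1.31, -3.19, 7.75, -18.83]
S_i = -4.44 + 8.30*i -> [-4.44, 3.86, 12.16, 20.46, 28.76]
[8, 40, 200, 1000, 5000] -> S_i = 8*5^i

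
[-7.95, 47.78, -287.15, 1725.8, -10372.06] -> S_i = -7.95*(-6.01)^i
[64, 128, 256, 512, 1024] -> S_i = 64*2^i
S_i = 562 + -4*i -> [562, 558, 554, 550, 546]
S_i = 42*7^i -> [42, 294, 2058, 14406, 100842]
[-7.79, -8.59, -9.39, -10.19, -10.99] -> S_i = -7.79 + -0.80*i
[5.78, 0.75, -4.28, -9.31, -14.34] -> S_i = 5.78 + -5.03*i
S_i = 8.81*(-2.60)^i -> [8.81, -22.91, 59.56, -154.84, 402.6]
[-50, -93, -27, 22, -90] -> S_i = Random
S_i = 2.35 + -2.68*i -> [2.35, -0.33, -3.01, -5.69, -8.37]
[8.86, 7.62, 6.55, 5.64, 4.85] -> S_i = 8.86*0.86^i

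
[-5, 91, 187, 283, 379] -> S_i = -5 + 96*i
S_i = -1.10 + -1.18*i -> [-1.1, -2.28, -3.46, -4.64, -5.82]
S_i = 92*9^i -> [92, 828, 7452, 67068, 603612]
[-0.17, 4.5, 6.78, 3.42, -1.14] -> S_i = Random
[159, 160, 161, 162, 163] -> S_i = 159 + 1*i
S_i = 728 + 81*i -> [728, 809, 890, 971, 1052]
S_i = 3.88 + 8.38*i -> [3.88, 12.26, 20.64, 29.02, 37.4]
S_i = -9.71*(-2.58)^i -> [-9.71, 25.05, -64.63, 166.75, -430.23]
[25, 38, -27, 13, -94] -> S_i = Random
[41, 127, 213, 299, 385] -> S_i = 41 + 86*i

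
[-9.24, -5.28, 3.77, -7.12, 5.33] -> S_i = Random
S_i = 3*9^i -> [3, 27, 243, 2187, 19683]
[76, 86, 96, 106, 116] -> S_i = 76 + 10*i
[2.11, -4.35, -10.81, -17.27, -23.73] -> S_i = 2.11 + -6.46*i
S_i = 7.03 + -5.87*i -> [7.03, 1.16, -4.71, -10.58, -16.45]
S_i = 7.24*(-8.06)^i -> [7.24, -58.35, 470.34, -3790.91, 30554.75]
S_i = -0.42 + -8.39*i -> [-0.42, -8.81, -17.2, -25.59, -33.98]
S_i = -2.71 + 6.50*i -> [-2.71, 3.79, 10.29, 16.79, 23.29]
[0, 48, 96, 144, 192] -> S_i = 0 + 48*i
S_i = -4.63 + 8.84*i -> [-4.63, 4.21, 13.05, 21.89, 30.73]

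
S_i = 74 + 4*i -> [74, 78, 82, 86, 90]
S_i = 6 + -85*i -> [6, -79, -164, -249, -334]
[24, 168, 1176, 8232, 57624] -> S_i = 24*7^i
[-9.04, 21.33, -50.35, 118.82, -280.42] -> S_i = -9.04*(-2.36)^i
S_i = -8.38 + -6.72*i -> [-8.38, -15.1, -21.82, -28.54, -35.26]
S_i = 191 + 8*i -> [191, 199, 207, 215, 223]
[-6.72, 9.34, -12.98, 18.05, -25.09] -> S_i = -6.72*(-1.39)^i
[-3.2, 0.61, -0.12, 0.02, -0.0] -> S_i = -3.20*(-0.19)^i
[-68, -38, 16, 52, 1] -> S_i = Random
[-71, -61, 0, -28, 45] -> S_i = Random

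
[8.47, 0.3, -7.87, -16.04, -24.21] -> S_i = 8.47 + -8.17*i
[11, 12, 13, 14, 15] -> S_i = 11 + 1*i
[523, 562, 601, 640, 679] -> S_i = 523 + 39*i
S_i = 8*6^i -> [8, 48, 288, 1728, 10368]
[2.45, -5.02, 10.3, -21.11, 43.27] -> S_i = 2.45*(-2.05)^i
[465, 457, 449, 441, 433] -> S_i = 465 + -8*i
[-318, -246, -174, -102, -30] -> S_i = -318 + 72*i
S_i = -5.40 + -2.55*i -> [-5.4, -7.95, -10.5, -13.05, -15.6]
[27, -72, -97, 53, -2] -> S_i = Random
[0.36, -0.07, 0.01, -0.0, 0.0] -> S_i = 0.36*(-0.19)^i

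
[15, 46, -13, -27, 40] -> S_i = Random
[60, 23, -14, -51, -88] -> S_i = 60 + -37*i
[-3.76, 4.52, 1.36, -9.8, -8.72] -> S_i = Random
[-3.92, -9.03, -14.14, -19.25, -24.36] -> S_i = -3.92 + -5.11*i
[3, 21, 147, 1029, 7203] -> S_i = 3*7^i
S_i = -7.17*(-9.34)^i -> [-7.17, 66.97, -625.48, 5841.98, -54564.06]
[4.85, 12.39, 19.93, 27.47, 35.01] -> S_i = 4.85 + 7.54*i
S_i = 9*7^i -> [9, 63, 441, 3087, 21609]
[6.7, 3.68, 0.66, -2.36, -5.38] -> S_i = 6.70 + -3.02*i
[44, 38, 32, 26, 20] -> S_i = 44 + -6*i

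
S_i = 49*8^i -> [49, 392, 3136, 25088, 200704]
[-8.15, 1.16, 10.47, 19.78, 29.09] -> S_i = -8.15 + 9.31*i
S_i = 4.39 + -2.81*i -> [4.39, 1.58, -1.23, -4.04, -6.85]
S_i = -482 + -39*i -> [-482, -521, -560, -599, -638]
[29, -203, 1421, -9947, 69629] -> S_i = 29*-7^i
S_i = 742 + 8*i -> [742, 750, 758, 766, 774]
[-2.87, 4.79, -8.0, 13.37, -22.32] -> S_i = -2.87*(-1.67)^i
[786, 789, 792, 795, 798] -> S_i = 786 + 3*i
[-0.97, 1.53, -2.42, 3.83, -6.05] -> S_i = -0.97*(-1.58)^i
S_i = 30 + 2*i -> [30, 32, 34, 36, 38]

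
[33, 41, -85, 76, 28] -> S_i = Random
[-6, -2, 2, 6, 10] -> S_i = -6 + 4*i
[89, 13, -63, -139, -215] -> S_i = 89 + -76*i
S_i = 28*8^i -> [28, 224, 1792, 14336, 114688]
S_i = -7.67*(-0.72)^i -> [-7.67, 5.52, -3.98, 2.86, -2.06]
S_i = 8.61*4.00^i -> [8.61, 34.44, 137.76, 551.04, 2204.16]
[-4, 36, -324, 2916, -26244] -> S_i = -4*-9^i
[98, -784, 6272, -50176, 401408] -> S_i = 98*-8^i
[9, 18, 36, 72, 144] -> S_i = 9*2^i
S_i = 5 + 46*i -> [5, 51, 97, 143, 189]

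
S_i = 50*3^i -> [50, 150, 450, 1350, 4050]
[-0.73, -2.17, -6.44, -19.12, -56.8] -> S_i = -0.73*2.97^i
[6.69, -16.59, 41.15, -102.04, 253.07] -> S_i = 6.69*(-2.48)^i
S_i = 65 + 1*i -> [65, 66, 67, 68, 69]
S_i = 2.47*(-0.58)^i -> [2.47, -1.43, 0.83, -0.48, 0.28]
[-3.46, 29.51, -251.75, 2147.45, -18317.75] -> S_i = -3.46*(-8.53)^i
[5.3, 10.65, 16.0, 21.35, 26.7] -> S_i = 5.30 + 5.35*i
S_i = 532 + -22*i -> [532, 510, 488, 466, 444]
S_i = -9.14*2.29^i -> [-9.14, -20.93, -47.93, -109.76, -251.36]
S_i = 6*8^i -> [6, 48, 384, 3072, 24576]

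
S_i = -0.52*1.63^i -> [-0.52, -0.85, -1.38, -2.25, -3.67]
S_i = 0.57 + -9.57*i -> [0.57, -9.0, -18.57, -28.14, -37.71]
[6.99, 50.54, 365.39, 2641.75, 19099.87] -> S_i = 6.99*7.23^i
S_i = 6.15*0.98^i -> [6.15, 6.03, 5.91, 5.79, 5.67]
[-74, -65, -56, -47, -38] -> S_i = -74 + 9*i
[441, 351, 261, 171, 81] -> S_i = 441 + -90*i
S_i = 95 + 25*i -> [95, 120, 145, 170, 195]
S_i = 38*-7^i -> [38, -266, 1862, -13034, 91238]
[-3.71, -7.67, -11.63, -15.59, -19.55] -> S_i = -3.71 + -3.96*i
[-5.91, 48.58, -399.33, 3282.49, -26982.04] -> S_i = -5.91*(-8.22)^i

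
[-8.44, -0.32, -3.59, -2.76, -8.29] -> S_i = Random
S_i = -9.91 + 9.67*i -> [-9.91, -0.24, 9.43, 19.1, 28.77]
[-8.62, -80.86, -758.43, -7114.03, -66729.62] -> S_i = -8.62*9.38^i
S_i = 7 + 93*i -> [7, 100, 193, 286, 379]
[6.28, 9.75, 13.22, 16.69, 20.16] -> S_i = 6.28 + 3.47*i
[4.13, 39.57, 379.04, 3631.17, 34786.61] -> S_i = 4.13*9.58^i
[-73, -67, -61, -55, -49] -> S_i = -73 + 6*i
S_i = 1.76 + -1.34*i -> [1.76, 0.42, -0.92, -2.26, -3.6]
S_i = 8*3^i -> [8, 24, 72, 216, 648]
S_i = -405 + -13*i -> [-405, -418, -431, -444, -457]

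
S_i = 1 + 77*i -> [1, 78, 155, 232, 309]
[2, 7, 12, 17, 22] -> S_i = 2 + 5*i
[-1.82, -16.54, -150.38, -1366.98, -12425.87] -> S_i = -1.82*9.09^i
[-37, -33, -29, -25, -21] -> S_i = -37 + 4*i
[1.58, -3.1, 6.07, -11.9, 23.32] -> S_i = 1.58*(-1.96)^i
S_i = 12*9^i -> [12, 108, 972, 8748, 78732]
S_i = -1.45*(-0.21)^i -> [-1.45, 0.3, -0.06, 0.01, -0.0]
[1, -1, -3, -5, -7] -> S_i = 1 + -2*i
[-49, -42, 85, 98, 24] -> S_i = Random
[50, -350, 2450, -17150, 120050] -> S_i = 50*-7^i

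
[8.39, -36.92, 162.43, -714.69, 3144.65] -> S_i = 8.39*(-4.40)^i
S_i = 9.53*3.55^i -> [9.53, 33.83, 120.1, 426.36, 1513.58]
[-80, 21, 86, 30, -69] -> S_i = Random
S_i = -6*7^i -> [-6, -42, -294, -2058, -14406]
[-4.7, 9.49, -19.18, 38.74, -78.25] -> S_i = -4.70*(-2.02)^i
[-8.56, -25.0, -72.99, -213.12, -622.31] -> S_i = -8.56*2.92^i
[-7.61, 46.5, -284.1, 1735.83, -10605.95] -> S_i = -7.61*(-6.11)^i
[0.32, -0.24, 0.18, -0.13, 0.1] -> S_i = 0.32*(-0.74)^i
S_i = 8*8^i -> [8, 64, 512, 4096, 32768]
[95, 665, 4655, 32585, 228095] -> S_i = 95*7^i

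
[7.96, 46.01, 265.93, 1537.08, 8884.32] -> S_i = 7.96*5.78^i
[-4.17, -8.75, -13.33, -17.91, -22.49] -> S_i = -4.17 + -4.58*i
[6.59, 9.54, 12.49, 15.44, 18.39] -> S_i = 6.59 + 2.95*i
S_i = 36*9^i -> [36, 324, 2916, 26244, 236196]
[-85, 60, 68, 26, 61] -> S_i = Random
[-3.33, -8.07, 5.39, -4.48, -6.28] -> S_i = Random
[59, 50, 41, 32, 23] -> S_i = 59 + -9*i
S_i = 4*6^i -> [4, 24, 144, 864, 5184]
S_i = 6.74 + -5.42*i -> [6.74, 1.32, -4.1, -9.52, -14.94]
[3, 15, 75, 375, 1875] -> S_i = 3*5^i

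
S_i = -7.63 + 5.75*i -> [-7.63, -1.88, 3.87, 9.62, 15.37]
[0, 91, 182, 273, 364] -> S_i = 0 + 91*i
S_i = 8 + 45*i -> [8, 53, 98, 143, 188]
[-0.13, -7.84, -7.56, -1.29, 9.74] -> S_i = Random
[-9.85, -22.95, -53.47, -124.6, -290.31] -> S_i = -9.85*2.33^i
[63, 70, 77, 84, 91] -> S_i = 63 + 7*i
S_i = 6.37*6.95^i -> [6.37, 44.27, 307.69, 2138.42, 14862.05]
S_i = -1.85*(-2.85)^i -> [-1.85, 5.27, -15.03, 42.83, -122.05]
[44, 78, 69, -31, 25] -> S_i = Random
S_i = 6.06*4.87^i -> [6.06, 29.51, 143.72, 699.94, 3408.7]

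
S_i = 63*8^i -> [63, 504, 4032, 32256, 258048]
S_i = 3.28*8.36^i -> [3.28, 27.42, 229.24, 1916.43, 16021.34]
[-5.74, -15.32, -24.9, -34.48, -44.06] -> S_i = -5.74 + -9.58*i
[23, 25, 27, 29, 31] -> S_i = 23 + 2*i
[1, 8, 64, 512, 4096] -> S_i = 1*8^i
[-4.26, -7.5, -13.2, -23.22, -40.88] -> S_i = -4.26*1.76^i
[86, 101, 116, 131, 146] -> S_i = 86 + 15*i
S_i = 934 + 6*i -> [934, 940, 946, 952, 958]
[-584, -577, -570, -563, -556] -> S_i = -584 + 7*i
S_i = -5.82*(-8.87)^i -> [-5.82, 51.62, -457.9, 4061.57, -36026.12]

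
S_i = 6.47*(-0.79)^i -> [6.47, -5.11, 4.04, -3.19, 2.52]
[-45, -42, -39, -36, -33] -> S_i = -45 + 3*i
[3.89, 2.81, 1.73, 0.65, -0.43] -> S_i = 3.89 + -1.08*i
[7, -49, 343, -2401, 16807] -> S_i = 7*-7^i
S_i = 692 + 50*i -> [692, 742, 792, 842, 892]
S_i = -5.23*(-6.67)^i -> [-5.23, 34.88, -232.68, 1551.96, -10351.54]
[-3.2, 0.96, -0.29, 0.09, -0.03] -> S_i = -3.20*(-0.30)^i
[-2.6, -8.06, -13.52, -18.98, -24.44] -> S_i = -2.60 + -5.46*i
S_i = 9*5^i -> [9, 45, 225, 1125, 5625]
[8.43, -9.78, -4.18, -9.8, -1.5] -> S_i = Random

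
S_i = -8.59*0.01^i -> [-8.59, -0.09, -0.0, -0.0, -0.0]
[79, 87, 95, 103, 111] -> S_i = 79 + 8*i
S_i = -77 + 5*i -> [-77, -72, -67, -62, -57]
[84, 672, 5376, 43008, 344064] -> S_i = 84*8^i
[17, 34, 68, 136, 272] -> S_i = 17*2^i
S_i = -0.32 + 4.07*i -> [-0.32, 3.75, 7.82, 11.89, 15.96]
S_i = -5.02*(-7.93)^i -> [-5.02, 39.81, -315.68, 2503.36, -19851.64]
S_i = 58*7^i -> [58, 406, 2842, 19894, 139258]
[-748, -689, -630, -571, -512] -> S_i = -748 + 59*i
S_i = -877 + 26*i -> [-877, -851, -825, -799, -773]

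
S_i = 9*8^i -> [9, 72, 576, 4608, 36864]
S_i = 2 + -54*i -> [2, -52, -106, -160, -214]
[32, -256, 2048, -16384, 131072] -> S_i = 32*-8^i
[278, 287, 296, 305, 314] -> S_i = 278 + 9*i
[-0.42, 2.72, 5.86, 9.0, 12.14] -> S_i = -0.42 + 3.14*i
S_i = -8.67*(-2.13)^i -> [-8.67, 18.47, -39.33, 83.78, -178.46]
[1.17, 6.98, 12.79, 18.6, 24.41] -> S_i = 1.17 + 5.81*i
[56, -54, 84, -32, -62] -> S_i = Random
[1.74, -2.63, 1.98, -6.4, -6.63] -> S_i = Random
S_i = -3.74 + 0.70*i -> [-3.74, -3.04, -2.34, -1.64, -0.94]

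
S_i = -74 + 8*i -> [-74, -66, -58, -50, -42]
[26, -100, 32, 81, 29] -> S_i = Random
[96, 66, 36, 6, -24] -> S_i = 96 + -30*i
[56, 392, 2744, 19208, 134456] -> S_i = 56*7^i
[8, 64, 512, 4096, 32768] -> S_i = 8*8^i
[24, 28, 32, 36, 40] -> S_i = 24 + 4*i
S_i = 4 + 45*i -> [4, 49, 94, 139, 184]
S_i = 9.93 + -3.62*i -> [9.93, 6.31, 2.69, -0.93, -4.55]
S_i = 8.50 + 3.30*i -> [8.5, 11.8, 15.1, 18.4, 21.7]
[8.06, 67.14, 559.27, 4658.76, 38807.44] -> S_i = 8.06*8.33^i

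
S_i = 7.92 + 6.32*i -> [7.92, 14.24, 20.56, 26.88, 33.2]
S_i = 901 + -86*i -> [901, 815, 729, 643, 557]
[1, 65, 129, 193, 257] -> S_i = 1 + 64*i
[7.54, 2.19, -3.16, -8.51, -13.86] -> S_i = 7.54 + -5.35*i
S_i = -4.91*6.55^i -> [-4.91, -32.16, -210.65, -1379.77, -9037.47]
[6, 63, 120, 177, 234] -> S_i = 6 + 57*i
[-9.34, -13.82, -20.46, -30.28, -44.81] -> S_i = -9.34*1.48^i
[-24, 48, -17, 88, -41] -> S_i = Random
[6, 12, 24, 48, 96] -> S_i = 6*2^i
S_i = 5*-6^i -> [5, -30, 180, -1080, 6480]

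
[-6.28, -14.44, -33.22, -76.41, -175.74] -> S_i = -6.28*2.30^i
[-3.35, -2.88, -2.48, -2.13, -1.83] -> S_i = -3.35*0.86^i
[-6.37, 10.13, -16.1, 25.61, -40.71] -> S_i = -6.37*(-1.59)^i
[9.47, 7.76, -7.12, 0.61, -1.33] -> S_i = Random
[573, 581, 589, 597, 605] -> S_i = 573 + 8*i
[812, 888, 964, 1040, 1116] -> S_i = 812 + 76*i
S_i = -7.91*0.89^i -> [-7.91, -7.04, -6.27, -5.58, -4.96]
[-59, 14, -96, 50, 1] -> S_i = Random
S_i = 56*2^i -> [56, 112, 224, 448, 896]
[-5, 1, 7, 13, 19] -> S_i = -5 + 6*i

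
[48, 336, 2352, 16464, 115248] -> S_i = 48*7^i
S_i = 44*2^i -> [44, 88, 176, 352, 704]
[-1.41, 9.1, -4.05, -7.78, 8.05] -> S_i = Random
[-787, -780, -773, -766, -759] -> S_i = -787 + 7*i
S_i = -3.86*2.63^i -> [-3.86, -10.15, -26.7, -70.22, -184.68]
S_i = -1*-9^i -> [-1, 9, -81, 729, -6561]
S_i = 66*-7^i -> [66, -462, 3234, -22638, 158466]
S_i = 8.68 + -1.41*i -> [8.68, 7.27, 5.86, 4.45, 3.04]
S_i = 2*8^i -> [2, 16, 128, 1024, 8192]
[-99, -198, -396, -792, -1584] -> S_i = -99*2^i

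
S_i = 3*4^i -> [3, 12, 48, 192, 768]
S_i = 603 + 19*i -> [603, 622, 641, 660, 679]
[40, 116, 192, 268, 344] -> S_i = 40 + 76*i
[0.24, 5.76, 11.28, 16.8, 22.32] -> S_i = 0.24 + 5.52*i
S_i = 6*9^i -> [6, 54, 486, 4374, 39366]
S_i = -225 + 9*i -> [-225, -216, -207, -198, -189]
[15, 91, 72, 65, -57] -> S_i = Random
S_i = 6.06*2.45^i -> [6.06, 14.85, 36.38, 89.12, 218.34]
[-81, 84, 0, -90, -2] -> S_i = Random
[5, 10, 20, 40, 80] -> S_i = 5*2^i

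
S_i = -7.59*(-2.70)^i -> [-7.59, 20.49, -55.33, 149.39, -403.36]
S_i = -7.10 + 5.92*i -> [-7.1, -1.18, 4.74, 10.66, 16.58]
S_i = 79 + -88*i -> [79, -9, -97, -185, -273]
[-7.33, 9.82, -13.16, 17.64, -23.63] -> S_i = -7.33*(-1.34)^i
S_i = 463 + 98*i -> [463, 561, 659, 757, 855]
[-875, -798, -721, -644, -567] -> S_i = -875 + 77*i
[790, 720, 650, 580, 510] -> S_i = 790 + -70*i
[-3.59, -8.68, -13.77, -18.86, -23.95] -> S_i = -3.59 + -5.09*i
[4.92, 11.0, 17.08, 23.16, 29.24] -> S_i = 4.92 + 6.08*i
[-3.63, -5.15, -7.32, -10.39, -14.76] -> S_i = -3.63*1.42^i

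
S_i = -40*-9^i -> [-40, 360, -3240, 29160, -262440]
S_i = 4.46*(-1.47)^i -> [4.46, -6.56, 9.64, -14.17, 20.83]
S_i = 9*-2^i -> [9, -18, 36, -72, 144]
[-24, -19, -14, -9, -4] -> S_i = -24 + 5*i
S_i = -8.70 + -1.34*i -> [-8.7, -10.04, -11.38, -12.72, -14.06]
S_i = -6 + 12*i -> [-6, 6, 18, 30, 42]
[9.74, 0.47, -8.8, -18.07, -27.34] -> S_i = 9.74 + -9.27*i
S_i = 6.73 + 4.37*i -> [6.73, 11.1, 15.47, 19.84, 24.21]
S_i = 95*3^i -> [95, 285, 855, 2565, 7695]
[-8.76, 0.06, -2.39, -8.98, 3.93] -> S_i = Random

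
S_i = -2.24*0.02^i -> [-2.24, -0.04, -0.0, -0.0, -0.0]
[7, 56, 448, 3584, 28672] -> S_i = 7*8^i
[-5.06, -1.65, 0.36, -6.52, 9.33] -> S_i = Random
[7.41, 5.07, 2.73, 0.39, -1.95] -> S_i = 7.41 + -2.34*i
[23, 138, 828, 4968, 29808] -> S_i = 23*6^i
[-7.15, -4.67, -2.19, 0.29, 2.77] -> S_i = -7.15 + 2.48*i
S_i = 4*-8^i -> [4, -32, 256, -2048, 16384]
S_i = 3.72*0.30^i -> [3.72, 1.12, 0.33, 0.1, 0.03]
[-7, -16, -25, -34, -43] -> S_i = -7 + -9*i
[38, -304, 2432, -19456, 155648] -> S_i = 38*-8^i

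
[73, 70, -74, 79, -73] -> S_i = Random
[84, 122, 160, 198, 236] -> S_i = 84 + 38*i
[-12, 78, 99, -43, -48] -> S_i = Random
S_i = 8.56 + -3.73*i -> [8.56, 4.83, 1.1, -2.63, -6.36]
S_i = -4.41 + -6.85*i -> [-4.41, -11.26, -18.11, -24.96, -31.81]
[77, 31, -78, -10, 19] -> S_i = Random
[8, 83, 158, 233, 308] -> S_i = 8 + 75*i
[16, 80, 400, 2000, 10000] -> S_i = 16*5^i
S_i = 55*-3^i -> [55, -165, 495, -1485, 4455]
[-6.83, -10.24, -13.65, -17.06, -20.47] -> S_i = -6.83 + -3.41*i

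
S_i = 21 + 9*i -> [21, 30, 39, 48, 57]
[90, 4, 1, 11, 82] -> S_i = Random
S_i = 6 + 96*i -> [6, 102, 198, 294, 390]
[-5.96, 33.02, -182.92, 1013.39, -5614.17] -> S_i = -5.96*(-5.54)^i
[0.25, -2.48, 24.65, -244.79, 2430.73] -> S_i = 0.25*(-9.93)^i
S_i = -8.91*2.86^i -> [-8.91, -25.48, -72.88, -208.44, -596.13]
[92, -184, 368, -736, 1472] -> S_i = 92*-2^i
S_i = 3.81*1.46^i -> [3.81, 5.56, 8.12, 11.86, 17.31]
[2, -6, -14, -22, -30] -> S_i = 2 + -8*i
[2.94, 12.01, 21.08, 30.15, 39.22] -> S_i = 2.94 + 9.07*i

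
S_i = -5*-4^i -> [-5, 20, -80, 320, -1280]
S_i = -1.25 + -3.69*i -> [-1.25, -4.94, -8.63, -12.32, -16.01]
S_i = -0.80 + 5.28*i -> [-0.8, 4.48, 9.76, 15.04, 20.32]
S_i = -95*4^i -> [-95, -380, -1520, -6080, -24320]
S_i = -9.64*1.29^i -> [-9.64, -12.44, -16.04, -20.69, -26.7]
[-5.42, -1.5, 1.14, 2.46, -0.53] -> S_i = Random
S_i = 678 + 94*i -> [678, 772, 866, 960, 1054]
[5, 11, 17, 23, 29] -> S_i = 5 + 6*i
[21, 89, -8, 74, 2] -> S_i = Random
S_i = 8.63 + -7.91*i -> [8.63, 0.72, -7.19, -15.1, -23.01]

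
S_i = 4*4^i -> [4, 16, 64, 256, 1024]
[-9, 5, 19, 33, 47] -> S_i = -9 + 14*i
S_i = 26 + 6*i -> [26, 32, 38, 44, 50]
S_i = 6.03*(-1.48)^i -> [6.03, -8.92, 13.21, -19.55, 28.93]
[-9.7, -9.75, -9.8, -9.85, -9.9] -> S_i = -9.70 + -0.05*i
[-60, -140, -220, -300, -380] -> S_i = -60 + -80*i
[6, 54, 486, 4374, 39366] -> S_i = 6*9^i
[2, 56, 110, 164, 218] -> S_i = 2 + 54*i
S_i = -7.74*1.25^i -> [-7.74, -9.68, -12.09, -15.12, -18.9]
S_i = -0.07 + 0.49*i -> [-0.07, 0.42, 0.91, 1.4, 1.89]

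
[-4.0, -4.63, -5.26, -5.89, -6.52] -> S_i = -4.00 + -0.63*i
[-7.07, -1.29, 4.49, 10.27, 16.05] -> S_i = -7.07 + 5.78*i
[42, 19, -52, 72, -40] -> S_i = Random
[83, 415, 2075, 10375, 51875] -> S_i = 83*5^i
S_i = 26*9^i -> [26, 234, 2106, 18954, 170586]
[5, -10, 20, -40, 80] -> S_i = 5*-2^i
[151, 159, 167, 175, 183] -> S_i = 151 + 8*i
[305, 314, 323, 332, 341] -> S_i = 305 + 9*i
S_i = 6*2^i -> [6, 12, 24, 48, 96]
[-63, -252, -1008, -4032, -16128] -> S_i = -63*4^i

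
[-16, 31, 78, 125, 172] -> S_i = -16 + 47*i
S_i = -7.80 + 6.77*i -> [-7.8, -1.03, 5.74, 12.51, 19.28]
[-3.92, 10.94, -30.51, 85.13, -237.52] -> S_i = -3.92*(-2.79)^i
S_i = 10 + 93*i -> [10, 103, 196, 289, 382]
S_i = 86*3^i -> [86, 258, 774, 2322, 6966]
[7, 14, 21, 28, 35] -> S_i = 7 + 7*i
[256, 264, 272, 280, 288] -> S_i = 256 + 8*i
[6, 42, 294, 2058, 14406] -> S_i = 6*7^i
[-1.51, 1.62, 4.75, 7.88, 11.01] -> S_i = -1.51 + 3.13*i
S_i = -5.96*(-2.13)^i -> [-5.96, 12.69, -27.04, 57.6, -122.68]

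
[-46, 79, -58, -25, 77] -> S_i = Random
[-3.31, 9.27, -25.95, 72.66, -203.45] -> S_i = -3.31*(-2.80)^i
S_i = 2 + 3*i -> [2, 5, 8, 11, 14]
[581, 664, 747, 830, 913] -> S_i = 581 + 83*i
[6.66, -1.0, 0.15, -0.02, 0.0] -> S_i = 6.66*(-0.15)^i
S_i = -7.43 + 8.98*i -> [-7.43, 1.55, 10.53, 19.51, 28.49]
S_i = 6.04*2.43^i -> [6.04, 14.68, 35.67, 86.67, 210.6]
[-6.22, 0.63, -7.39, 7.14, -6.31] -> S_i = Random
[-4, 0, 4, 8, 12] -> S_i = -4 + 4*i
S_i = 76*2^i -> [76, 152, 304, 608, 1216]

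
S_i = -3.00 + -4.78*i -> [-3.0, -7.78, -12.56, -17.34, -22.12]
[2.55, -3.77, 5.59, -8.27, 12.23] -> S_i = 2.55*(-1.48)^i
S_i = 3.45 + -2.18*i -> [3.45, 1.27, -0.91, -3.09, -5.27]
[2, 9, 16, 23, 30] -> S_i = 2 + 7*i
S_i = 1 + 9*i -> [1, 10, 19, 28, 37]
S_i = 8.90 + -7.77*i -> [8.9, 1.13, -6.64, -14.41, -22.18]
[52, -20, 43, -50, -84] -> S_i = Random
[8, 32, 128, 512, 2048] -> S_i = 8*4^i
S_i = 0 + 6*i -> [0, 6, 12, 18, 24]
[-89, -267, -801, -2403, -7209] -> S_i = -89*3^i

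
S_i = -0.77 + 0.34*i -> [-0.77, -0.43, -0.09, 0.25, 0.59]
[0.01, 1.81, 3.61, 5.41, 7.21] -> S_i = 0.01 + 1.80*i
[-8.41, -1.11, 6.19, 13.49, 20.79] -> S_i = -8.41 + 7.30*i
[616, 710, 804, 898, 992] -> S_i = 616 + 94*i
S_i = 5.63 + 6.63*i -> [5.63, 12.26, 18.89, 25.52, 32.15]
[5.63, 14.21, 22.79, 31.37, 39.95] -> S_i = 5.63 + 8.58*i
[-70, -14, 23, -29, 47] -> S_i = Random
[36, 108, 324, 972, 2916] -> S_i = 36*3^i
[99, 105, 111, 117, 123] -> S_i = 99 + 6*i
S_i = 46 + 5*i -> [46, 51, 56, 61, 66]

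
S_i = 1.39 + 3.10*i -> [1.39, 4.49, 7.59, 10.69, 13.79]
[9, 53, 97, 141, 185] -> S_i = 9 + 44*i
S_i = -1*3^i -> [-1, -3, -9, -27, -81]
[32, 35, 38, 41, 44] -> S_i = 32 + 3*i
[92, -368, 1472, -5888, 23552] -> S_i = 92*-4^i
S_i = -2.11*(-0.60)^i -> [-2.11, 1.27, -0.76, 0.46, -0.27]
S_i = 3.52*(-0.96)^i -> [3.52, -3.38, 3.24, -3.11, 2.99]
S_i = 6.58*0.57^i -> [6.58, 3.75, 2.14, 1.22, 0.69]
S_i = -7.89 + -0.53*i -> [-7.89, -8.42, -8.95, -9.48, -10.01]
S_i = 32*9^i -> [32, 288, 2592, 23328, 209952]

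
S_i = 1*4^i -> [1, 4, 16, 64, 256]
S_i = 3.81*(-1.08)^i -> [3.81, -4.11, 4.44, -4.8, 5.18]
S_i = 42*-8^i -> [42, -336, 2688, -21504, 172032]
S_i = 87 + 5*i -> [87, 92, 97, 102, 107]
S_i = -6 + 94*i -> [-6, 88, 182, 276, 370]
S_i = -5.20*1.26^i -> [-5.2, -6.55, -8.26, -10.4, -13.11]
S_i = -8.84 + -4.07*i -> [-8.84, -12.91, -16.98, -21.05, -25.12]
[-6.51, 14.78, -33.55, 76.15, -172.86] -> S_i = -6.51*(-2.27)^i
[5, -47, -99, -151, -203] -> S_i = 5 + -52*i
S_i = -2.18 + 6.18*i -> [-2.18, 4.0, 10.18, 16.36, 22.54]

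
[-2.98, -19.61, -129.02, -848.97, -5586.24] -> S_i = -2.98*6.58^i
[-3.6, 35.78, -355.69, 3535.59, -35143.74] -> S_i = -3.60*(-9.94)^i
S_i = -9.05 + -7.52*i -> [-9.05, -16.57, -24.09, -31.61, -39.13]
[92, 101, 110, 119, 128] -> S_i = 92 + 9*i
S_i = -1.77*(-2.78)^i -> [-1.77, 4.92, -13.68, 38.03, -105.72]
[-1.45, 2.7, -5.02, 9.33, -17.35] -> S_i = -1.45*(-1.86)^i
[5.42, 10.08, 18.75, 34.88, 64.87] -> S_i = 5.42*1.86^i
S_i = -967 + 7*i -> [-967, -960, -953, -946, -939]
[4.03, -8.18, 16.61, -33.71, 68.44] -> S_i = 4.03*(-2.03)^i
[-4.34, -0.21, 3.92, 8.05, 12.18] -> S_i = -4.34 + 4.13*i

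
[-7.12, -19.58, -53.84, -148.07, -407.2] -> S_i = -7.12*2.75^i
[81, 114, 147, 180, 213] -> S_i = 81 + 33*i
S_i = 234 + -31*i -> [234, 203, 172, 141, 110]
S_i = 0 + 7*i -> [0, 7, 14, 21, 28]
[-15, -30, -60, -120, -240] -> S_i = -15*2^i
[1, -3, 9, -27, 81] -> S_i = 1*-3^i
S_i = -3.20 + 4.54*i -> [-3.2, 1.34, 5.88, 10.42, 14.96]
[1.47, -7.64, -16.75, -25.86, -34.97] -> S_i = 1.47 + -9.11*i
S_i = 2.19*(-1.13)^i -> [2.19, -2.47, 2.8, -3.16, 3.57]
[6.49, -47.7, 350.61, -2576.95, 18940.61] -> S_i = 6.49*(-7.35)^i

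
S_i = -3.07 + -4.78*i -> [-3.07, -7.85, -12.63, -17.41, -22.19]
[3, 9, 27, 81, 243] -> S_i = 3*3^i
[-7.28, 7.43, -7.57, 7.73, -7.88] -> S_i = -7.28*(-1.02)^i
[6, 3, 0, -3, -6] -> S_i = 6 + -3*i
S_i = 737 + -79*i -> [737, 658, 579, 500, 421]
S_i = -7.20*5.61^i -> [-7.2, -40.39, -226.6, -1271.22, -7131.55]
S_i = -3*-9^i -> [-3, 27, -243, 2187, -19683]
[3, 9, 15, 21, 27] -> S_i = 3 + 6*i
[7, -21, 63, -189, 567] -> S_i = 7*-3^i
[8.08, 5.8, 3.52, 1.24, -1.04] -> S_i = 8.08 + -2.28*i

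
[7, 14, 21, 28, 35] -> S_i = 7 + 7*i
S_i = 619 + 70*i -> [619, 689, 759, 829, 899]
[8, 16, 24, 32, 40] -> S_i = 8 + 8*i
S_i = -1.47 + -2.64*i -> [-1.47, -4.11, -6.75, -9.39, -12.03]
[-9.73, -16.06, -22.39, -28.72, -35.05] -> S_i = -9.73 + -6.33*i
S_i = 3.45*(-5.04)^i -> [3.45, -17.39, 87.64, -441.68, 2226.08]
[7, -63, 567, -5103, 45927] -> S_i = 7*-9^i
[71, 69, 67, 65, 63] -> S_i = 71 + -2*i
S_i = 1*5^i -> [1, 5, 25, 125, 625]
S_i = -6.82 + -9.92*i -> [-6.82, -16.74, -26.66, -36.58, -46.5]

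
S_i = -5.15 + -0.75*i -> [-5.15, -5.9, -6.65, -7.4, -8.15]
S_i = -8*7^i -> [-8, -56, -392, -2744, -19208]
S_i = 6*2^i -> [6, 12, 24, 48, 96]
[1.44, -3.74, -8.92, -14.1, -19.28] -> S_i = 1.44 + -5.18*i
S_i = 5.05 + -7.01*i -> [5.05, -1.96, -8.97, -15.98, -22.99]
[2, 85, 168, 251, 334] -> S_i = 2 + 83*i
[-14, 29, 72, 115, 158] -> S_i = -14 + 43*i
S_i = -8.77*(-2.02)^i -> [-8.77, 17.72, -35.79, 72.29, -146.02]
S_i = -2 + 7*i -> [-2, 5, 12, 19, 26]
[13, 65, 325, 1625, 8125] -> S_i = 13*5^i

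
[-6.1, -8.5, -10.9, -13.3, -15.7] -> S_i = -6.10 + -2.40*i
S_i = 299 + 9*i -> [299, 308, 317, 326, 335]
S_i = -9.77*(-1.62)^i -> [-9.77, 15.83, -25.64, 41.54, -67.29]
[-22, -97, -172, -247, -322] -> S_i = -22 + -75*i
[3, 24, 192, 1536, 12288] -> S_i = 3*8^i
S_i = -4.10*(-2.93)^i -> [-4.1, 12.01, -35.2, 103.13, -302.17]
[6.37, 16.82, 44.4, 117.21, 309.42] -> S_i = 6.37*2.64^i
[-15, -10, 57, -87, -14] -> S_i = Random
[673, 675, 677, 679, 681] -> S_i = 673 + 2*i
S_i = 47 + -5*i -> [47, 42, 37, 32, 27]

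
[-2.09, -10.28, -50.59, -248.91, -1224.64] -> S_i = -2.09*4.92^i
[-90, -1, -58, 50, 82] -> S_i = Random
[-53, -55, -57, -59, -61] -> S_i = -53 + -2*i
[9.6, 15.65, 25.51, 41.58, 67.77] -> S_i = 9.60*1.63^i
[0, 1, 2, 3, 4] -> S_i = 0 + 1*i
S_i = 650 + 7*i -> [650, 657, 664, 671, 678]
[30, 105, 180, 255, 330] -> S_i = 30 + 75*i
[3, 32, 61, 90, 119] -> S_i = 3 + 29*i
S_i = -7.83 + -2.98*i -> [-7.83, -10.81, -13.79, -16.77, -19.75]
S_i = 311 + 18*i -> [311, 329, 347, 365, 383]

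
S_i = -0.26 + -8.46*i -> [-0.26, -8.72, -17.18, -25.64, -34.1]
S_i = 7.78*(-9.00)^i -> [7.78, -70.02, 630.18, -5671.62, 51044.58]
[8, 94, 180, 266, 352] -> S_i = 8 + 86*i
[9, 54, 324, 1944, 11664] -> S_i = 9*6^i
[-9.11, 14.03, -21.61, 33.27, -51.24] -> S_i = -9.11*(-1.54)^i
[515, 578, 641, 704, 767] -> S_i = 515 + 63*i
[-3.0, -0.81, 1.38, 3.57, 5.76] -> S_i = -3.00 + 2.19*i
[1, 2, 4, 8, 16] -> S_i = 1*2^i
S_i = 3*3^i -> [3, 9, 27, 81, 243]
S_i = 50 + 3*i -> [50, 53, 56, 59, 62]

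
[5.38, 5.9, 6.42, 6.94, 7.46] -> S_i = 5.38 + 0.52*i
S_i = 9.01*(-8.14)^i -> [9.01, -73.34, 597.0, -4859.57, 39556.91]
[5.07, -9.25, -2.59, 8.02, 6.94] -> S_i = Random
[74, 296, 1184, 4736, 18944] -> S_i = 74*4^i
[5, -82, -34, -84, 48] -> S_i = Random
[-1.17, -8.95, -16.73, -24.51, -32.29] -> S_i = -1.17 + -7.78*i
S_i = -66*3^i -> [-66, -198, -594, -1782, -5346]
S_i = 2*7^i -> [2, 14, 98, 686, 4802]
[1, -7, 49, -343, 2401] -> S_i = 1*-7^i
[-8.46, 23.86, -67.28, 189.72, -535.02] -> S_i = -8.46*(-2.82)^i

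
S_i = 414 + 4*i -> [414, 418, 422, 426, 430]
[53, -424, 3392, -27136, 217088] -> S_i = 53*-8^i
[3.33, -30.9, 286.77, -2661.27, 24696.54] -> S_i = 3.33*(-9.28)^i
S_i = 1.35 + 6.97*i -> [1.35, 8.32, 15.29, 22.26, 29.23]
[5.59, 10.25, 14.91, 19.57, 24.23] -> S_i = 5.59 + 4.66*i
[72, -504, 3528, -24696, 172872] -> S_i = 72*-7^i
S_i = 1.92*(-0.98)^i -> [1.92, -1.88, 1.84, -1.81, 1.77]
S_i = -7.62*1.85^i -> [-7.62, -14.1, -26.08, -48.25, -89.26]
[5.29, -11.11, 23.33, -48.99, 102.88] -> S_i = 5.29*(-2.10)^i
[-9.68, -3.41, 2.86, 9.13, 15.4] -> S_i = -9.68 + 6.27*i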